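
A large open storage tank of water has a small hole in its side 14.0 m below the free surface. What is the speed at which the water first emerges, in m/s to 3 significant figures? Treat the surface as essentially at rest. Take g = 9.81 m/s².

Bernoulli from surface to hole (P equal, v_surface ≈ 0): v = √(2gh) = √(2×9.81×14.0) = 16.6 m/s.

v ≈ 16.6 m/s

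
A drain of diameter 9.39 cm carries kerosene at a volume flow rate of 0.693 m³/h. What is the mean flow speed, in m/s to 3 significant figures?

Q = 0.693 m³/h = 0.000192 m³/s.
v = Q/A = 0.000192 / 0.00693 = 0.0278 m/s.

0.0278 m/s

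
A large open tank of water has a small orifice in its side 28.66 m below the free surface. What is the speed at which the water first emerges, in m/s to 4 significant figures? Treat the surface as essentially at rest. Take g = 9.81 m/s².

23.71 m/s

The surface is effectively still and both ends are open, so ½v² = gh and v = √(2·9.81·28.66) = 23.71 m/s.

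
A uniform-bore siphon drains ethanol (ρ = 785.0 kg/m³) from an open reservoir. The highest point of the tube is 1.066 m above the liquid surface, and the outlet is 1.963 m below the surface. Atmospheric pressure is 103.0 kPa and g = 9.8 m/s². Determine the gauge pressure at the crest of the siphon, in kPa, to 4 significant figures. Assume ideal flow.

P_gauge ≈ -23.30 kPa

From the surface to the outlet (both open to atmosphere, surface at rest): v = √(2g·h_out) = √(2·9.8·1.963) = 6.203 m/s.
With constant cross-section the crest speed equals v; applying Bernoulli from the surface up to the crest, P_top = P_atm − ½ρv² − ρg·h_top.
P_top = 103000 − ½·785.0·6.203² − 785.0·9.8·1.066 = 79700 Pa. So P_gauge = P_top − P_atm = -23300 Pa.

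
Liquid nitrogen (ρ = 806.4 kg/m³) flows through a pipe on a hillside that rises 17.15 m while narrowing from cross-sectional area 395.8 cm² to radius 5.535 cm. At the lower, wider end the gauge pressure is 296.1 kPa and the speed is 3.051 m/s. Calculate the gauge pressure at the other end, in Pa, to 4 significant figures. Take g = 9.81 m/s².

Continuity gives A₁v₁ = A₂v₂, so v₂ = (395.8 cm²)/(96.25 cm²) × 3.051 m/s = 12.55 m/s.
Applying Bernoulli between the two ends and solving for P₂: P₂ = P₁ + ½ρ(v₁² − v₂²) − ρgΔh.
P₂ = 296100 + ½·806.4·(3.051² − 12.55²) − 806.4·9.81·(+17.15) = 296100 + (-59720) − (135700) = 100700 Pa.

100700 Pa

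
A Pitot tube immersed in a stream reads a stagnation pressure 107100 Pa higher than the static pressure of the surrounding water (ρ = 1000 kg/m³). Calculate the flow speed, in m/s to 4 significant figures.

At the stagnation point the flow is brought to rest, so Bernoulli gives P_stag − P_static = ½ρv².
v = √(2ΔP/ρ) = √(2·107100/1000) = 14.64 m/s.

v = 14.64 m/s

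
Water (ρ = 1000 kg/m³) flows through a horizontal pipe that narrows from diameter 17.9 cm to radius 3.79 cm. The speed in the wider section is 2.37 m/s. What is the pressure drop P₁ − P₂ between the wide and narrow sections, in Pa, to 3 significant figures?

Continuity gives A₁v₁ = A₂v₂, so v₂ = (252 cm²)/(45.1 cm²) × 2.37 m/s = 13.2 m/s.
Along the horizontal streamline, P + ½ρv² is constant.
P₁ − P₂ = ½·1000·(13.2² − 2.37²) = ½·1000·169 = 84500 Pa.

ΔP ≈ 84500 Pa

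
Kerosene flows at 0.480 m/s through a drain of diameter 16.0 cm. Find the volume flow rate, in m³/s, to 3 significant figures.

Q = 0.00965 m³/s

Q = A·v = 0.0201 m² × 0.480 m/s = 0.00965 m³/s.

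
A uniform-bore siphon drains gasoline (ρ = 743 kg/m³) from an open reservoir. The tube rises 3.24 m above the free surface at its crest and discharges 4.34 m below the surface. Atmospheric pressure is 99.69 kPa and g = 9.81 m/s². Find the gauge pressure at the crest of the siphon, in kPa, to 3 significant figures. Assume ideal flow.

-55.2 kPa

The outlet speed comes from Torricelli: v = √(2g·4.34) = 9.23 m/s.
With constant cross-section the crest speed equals v; applying Bernoulli from the surface up to the crest, P_top = P_atm − ½ρv² − ρg·h_top.
P_top = 99690 − ½·743·9.23² − 743·9.81·3.24 = 44400 Pa. So P_gauge = P_top − P_atm = -55200 Pa.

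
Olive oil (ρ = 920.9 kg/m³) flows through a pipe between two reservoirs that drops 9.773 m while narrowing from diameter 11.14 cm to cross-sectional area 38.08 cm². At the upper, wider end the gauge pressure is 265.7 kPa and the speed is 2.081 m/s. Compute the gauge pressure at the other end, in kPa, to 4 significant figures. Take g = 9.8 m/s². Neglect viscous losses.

Mass conservation (A₁v₁ = A₂v₂) gives v₂ = 2.081 × 97.47/38.08 = 5.326 m/s.
Bernoulli: P₁ + ½ρv₁² + ρg h₁ = P₂ + ½ρv₂² + ρg h₂, so P₂ = P₁ + ½ρ(v₁² − v₂²) − ρg(h₂ − h₁).
P₂ = 265700 + ½·920.9·(2.081² − 5.326²) − 920.9·9.8·(−9.773) = 265700 + (-11070) − (-88200) = 342800 Pa.

P₂ ≈ 342.8 kPa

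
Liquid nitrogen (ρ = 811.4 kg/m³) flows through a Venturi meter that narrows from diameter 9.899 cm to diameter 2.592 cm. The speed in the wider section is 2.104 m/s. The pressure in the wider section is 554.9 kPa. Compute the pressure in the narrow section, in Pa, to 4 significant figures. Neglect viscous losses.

P₂ ≈ 174600 Pa

The volume flow rate is constant, so v₂ = (A₁/A₂)v₁ = (76.96/5.277)·2.104 = 30.69 m/s.
With no height change, Bernoulli's equation is P₁ + ½ρv₁² = P₂ + ½ρv₂².
P₂ = P₁ − ½ρ(v₂² − v₁²) = 554900 − ½·811.4·(30.69² − 2.104²) = 554900 − 380300 = 174600 Pa.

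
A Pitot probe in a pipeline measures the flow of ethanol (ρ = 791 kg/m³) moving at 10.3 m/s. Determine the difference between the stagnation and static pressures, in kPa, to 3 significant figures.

At the stagnation point the flow is brought to rest, so Bernoulli gives P_stag − P_static = ½ρv².
ΔP = ½·791·10.3² = 42000 Pa.

42.0 kPa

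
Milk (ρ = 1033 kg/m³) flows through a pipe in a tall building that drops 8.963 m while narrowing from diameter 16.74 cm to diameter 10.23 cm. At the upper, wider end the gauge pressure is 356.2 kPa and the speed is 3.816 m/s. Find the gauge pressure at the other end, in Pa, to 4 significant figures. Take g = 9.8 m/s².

Continuity gives A₁v₁ = A₂v₂, so v₂ = (220.1 cm²)/(82.19 cm²) × 3.816 m/s = 10.22 m/s.
Bernoulli: P₁ + ½ρv₁² + ρg h₁ = P₂ + ½ρv₂² + ρg h₂, so P₂ = P₁ + ½ρ(v₁² − v₂²) − ρg(h₂ − h₁).
P₂ = 356200 + ½·1033·(3.816² − 10.22²) − 1033·9.8·(−8.963) = 356200 + (-46410) − (-90740) = 400500 Pa.

P₂ ≈ 400500 Pa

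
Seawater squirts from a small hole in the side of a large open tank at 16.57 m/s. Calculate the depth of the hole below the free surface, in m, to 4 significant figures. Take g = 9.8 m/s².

Torricelli: v = √(2gh), so h = v²/(2g).
h = 16.57²/(2·9.8) = 274.6/19.60 = 14.01 m.

h ≈ 14.01 m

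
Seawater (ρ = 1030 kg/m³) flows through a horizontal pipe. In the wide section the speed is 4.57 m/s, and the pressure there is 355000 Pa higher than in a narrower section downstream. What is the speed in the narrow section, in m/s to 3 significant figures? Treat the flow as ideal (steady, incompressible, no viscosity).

v₂ ≈ 26.6 m/s

Along the level pipe P + ½ρv² is conserved, hence v₂² = v₁² + 2(P₁ − P₂)/ρ.
v₂ = √(4.57² + 2·355000/1030) = √(20.9 + 689) = 26.6 m/s.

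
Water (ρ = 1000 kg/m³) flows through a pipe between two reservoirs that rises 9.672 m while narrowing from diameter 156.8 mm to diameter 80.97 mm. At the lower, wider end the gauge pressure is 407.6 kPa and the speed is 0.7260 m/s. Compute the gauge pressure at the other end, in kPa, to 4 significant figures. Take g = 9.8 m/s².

Continuity gives A₁v₁ = A₂v₂, so v₂ = (193.1 cm²)/(51.49 cm²) × 0.7260 m/s = 2.723 m/s.
Applying Bernoulli between the two ends and solving for P₂: P₂ = P₁ + ½ρ(v₁² − v₂²) − ρgΔh.
P₂ = 407600 + ½·1000·(0.7260² − 2.723²) − 1000·9.8·(+9.672) = 407600 + (-3443) − (94790) = 309400 Pa.

P₂ ≈ 309.4 kPa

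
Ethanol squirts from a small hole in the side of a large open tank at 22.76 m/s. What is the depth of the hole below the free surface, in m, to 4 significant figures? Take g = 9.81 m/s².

For a small hole in a large open tank, ½v² = gh, giving h = v²/(2g).
h = 22.76²/(2·9.81) = 518.0/19.62 = 26.40 m.

h ≈ 26.40 m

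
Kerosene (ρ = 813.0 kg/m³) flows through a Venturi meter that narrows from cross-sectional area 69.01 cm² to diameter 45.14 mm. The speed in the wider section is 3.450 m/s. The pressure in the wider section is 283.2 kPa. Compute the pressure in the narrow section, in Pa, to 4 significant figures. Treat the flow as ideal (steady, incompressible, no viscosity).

P₂ ≈ 198100 Pa

Continuity gives A₁v₁ = A₂v₂, so v₂ = (69.01 cm²)/(16.00 cm²) × 3.450 m/s = 14.88 m/s.
Along the horizontal streamline, P + ½ρv² is constant.
P₂ = P₁ − ½ρ(v₂² − v₁²) = 283200 − ½·813.0·(14.88² − 3.450²) = 283200 − 85130 = 198100 Pa.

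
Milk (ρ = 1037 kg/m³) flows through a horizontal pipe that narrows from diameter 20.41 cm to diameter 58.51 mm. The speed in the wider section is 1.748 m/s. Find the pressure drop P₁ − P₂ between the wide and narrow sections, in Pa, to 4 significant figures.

ΔP ≈ 233000 Pa

Mass conservation (A₁v₁ = A₂v₂) gives v₂ = 1.748 × 327.2/26.89 = 21.27 m/s.
Bernoulli (h₁ = h₂): P₁ − P₂ = ½ρ(v₂² − v₁²).
P₁ − P₂ = ½·1037·(21.27² − 1.748²) = ½·1037·449.4 = 233000 Pa.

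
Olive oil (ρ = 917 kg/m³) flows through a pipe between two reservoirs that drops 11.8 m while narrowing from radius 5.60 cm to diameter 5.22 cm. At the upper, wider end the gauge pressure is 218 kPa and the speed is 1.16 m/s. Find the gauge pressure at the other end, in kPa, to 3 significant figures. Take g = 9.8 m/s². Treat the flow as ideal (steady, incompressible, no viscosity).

P₂ ≈ 312 kPa

By continuity, v₂ = v₁·A₁/A₂ = 1.16·(98.5/21.4) = 5.34 m/s.
Applying Bernoulli between the two ends and solving for P₂: P₂ = P₁ + ½ρ(v₁² − v₂²) − ρgΔh.
P₂ = 218000 + ½·917·(1.16² − 5.34²) − 917·9.8·(−11.8) = 218000 + (-12500) − (-106000) = 312000 Pa.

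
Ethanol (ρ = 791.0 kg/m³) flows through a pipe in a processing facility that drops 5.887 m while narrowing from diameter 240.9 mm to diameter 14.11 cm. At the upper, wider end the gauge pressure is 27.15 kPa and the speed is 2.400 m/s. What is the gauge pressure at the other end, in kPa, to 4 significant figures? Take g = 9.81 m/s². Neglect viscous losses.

By continuity, v₂ = v₁·A₁/A₂ = 2.400·(455.8/156.4) = 6.996 m/s.
Applying Bernoulli between the two ends and solving for P₂: P₂ = P₁ + ½ρ(v₁² − v₂²) − ρgΔh.
P₂ = 27150 + ½·791.0·(2.400² − 6.996²) − 791.0·9.81·(−5.887) = 27150 + (-17080) − (-45680) = 55750 Pa.

55.75 kPa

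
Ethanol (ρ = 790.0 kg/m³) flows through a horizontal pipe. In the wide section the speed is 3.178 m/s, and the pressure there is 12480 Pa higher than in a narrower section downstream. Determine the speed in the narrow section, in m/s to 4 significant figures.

Horizontal Bernoulli: P₁ + ½ρv₁² = P₂ + ½ρv₂², so v₂² = v₁² + 2(P₁ − P₂)/ρ.
v₂ = √(3.178² + 2·12480/790.0) = √(10.10 + 31.59) = 6.457 m/s.

v₂ ≈ 6.457 m/s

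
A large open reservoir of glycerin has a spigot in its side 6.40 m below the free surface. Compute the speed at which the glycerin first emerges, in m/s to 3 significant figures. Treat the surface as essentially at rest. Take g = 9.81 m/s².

v ≈ 11.2 m/s

With the surface at rest and both surface and jet at atmospheric pressure, Bernoulli gives ρg h = ½ρv², so v = √(2gh) = √(2·9.81·6.40) = 11.2 m/s.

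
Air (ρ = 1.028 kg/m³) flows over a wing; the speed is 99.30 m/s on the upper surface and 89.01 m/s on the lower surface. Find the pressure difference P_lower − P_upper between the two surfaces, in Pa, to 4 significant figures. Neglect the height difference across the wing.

996.0 Pa

With negligible Δh, P + ½ρv² is constant, so P_low − P_up = ½ρ(v_up² − v_low²).
ΔP = ½·1.028·(99.30² − 89.01²) = 996.0 Pa.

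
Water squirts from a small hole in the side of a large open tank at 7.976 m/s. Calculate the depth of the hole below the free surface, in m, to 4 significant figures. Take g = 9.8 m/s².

Torricelli: v = √(2gh), so h = v²/(2g).
h = 7.976²/(2·9.8) = 63.62/19.60 = 3.246 m.

h ≈ 3.246 m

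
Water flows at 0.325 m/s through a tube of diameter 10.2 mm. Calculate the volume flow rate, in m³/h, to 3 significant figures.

Q = A·v = 0.0000817 m² × 0.325 m/s = 0.0000266 m³/s.
Converting: 0.0000266 m³/s × 3600 = 0.0956 m³/h.

Q ≈ 0.0956 m³/h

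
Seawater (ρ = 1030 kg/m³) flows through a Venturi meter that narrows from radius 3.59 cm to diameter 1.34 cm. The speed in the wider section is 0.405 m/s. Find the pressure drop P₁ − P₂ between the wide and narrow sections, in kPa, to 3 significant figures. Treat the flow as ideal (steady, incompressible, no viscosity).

ΔP ≈ 69.5 kPa

By continuity, v₂ = v₁·A₁/A₂ = 0.405·(40.5/1.41) = 11.6 m/s.
With no height change, Bernoulli's equation is P₁ + ½ρv₁² = P₂ + ½ρv₂².
P₁ − P₂ = ½·1030·(11.6² − 0.405²) = ½·1030·135 = 69500 Pa.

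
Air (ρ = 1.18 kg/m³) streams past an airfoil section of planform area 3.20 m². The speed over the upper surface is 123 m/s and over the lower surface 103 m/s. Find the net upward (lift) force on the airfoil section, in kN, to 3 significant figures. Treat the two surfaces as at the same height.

F = 8.53 kN

With equal heights on the two surfaces, Bernoulli gives P_lower − P_upper = ½ρ(v_upper² − v_lower²).
ΔP = ½·1.18·(123² − 103²) = 2670 Pa.
Lift = ΔP · A = 2670 × 3.20 = 8530 N.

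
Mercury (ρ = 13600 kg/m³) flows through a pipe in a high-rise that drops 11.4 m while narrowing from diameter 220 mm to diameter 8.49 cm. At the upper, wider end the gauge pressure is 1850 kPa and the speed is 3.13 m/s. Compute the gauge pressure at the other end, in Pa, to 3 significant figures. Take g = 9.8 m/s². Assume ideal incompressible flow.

P₂ ≈ 432000 Pa

Continuity gives A₁v₁ = A₂v₂, so v₂ = (380 cm²)/(56.6 cm²) × 3.13 m/s = 21.0 m/s.
Bernoulli: P₁ + ½ρv₁² + ρg h₁ = P₂ + ½ρv₂² + ρg h₂, so P₂ = P₁ + ½ρ(v₁² − v₂²) − ρg(h₂ − h₁).
P₂ = 1850000 + ½·13600·(3.13² − 21.0²) − 13600·9.8·(−11.4) = 1850000 + (-2940000) − (-1520000) = 432000 Pa.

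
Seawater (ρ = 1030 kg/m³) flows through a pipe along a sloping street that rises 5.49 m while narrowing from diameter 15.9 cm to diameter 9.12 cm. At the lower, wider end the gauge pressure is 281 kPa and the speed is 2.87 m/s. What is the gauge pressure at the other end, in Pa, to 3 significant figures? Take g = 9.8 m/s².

P₂ ≈ 191000 Pa

Mass conservation (A₁v₁ = A₂v₂) gives v₂ = 2.87 × 199/65.3 = 8.72 m/s.
Applying Bernoulli between the two ends and solving for P₂: P₂ = P₁ + ½ρ(v₁² − v₂²) − ρgΔh.
P₂ = 281000 + ½·1030·(2.87² − 8.72²) − 1030·9.8·(+5.49) = 281000 + (-34900) − (55400) = 191000 Pa.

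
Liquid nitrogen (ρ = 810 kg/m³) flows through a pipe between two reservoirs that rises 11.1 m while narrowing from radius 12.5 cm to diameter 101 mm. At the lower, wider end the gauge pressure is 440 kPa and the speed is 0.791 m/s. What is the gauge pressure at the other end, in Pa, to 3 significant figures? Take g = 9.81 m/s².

Continuity gives A₁v₁ = A₂v₂, so v₂ = (491 cm²)/(80.1 cm²) × 0.791 m/s = 4.85 m/s.
Applying Bernoulli between the two ends and solving for P₂: P₂ = P₁ + ½ρ(v₁² − v₂²) − ρgΔh.
P₂ = 440000 + ½·810·(0.791² − 4.85²) − 810·9.81·(+11.1) = 440000 + (-9260) − (88200) = 343000 Pa.

P₂ ≈ 343000 Pa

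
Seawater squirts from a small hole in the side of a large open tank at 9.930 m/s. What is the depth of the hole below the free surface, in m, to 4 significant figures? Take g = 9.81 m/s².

5.026 m

Torricelli: v = √(2gh), so h = v²/(2g).
h = 9.930²/(2·9.81) = 98.60/19.62 = 5.026 m.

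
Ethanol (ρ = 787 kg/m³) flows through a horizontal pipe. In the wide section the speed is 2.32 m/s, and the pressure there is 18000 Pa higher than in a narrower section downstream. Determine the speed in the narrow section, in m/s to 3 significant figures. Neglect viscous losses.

Horizontal Bernoulli: P₁ + ½ρv₁² = P₂ + ½ρv₂², so v₂² = v₁² + 2(P₁ − P₂)/ρ.
v₂ = √(2.32² + 2·18000/787) = √(5.38 + 45.7) = 7.15 m/s.

v₂ = 7.15 m/s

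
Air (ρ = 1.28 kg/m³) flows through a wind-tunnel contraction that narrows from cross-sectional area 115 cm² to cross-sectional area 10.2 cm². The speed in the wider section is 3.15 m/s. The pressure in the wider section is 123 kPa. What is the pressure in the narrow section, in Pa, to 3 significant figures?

By continuity, v₂ = v₁·A₁/A₂ = 3.15·(115/10.2) = 35.5 m/s.
Bernoulli (h₁ = h₂): P₁ − P₂ = ½ρ(v₂² − v₁²).
P₂ = P₁ − ½ρ(v₂² − v₁²) = 123000 − ½·1.28·(35.5² − 3.15²) = 123000 − 801 = 122000 Pa.

P₂ = 122000 Pa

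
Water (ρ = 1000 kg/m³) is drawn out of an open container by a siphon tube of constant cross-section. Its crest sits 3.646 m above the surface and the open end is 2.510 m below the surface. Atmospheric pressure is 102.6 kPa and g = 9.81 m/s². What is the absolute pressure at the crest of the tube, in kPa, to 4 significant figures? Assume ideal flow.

The outlet speed comes from Torricelli: v = √(2g·2.510) = 7.018 m/s.
The bore is uniform, so the speed at the crest is the same v. Bernoulli surface→crest: P_atm = P_top + ½ρv² + ρg·h_top.
P_top = 102600 − ½·1000·7.018² − 1000·9.81·3.646 = 42210 Pa.

P_top = 42.21 kPa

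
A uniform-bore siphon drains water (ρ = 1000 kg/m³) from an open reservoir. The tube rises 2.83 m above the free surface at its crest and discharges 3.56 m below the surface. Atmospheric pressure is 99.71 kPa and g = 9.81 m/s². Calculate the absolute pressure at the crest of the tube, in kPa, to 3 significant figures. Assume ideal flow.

P_top ≈ 37.0 kPa

The outlet speed comes from Torricelli: v = √(2g·3.56) = 8.36 m/s.
Continuity keeps v the same throughout the tube; from surface to crest, P_atm + 0 = P_top + ½ρv² + ρg·h_top.
P_top = 99710 − ½·1000·8.36² − 1000·9.81·2.83 = 37000 Pa.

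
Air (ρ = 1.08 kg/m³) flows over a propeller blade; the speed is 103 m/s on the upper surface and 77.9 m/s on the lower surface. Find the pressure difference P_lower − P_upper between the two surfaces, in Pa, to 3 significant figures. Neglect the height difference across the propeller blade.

ΔP ≈ 2450 Pa

With negligible Δh, P + ½ρv² is constant, so P_low − P_up = ½ρ(v_up² − v_low²).
ΔP = ½·1.08·(103² − 77.9²) = 2450 Pa.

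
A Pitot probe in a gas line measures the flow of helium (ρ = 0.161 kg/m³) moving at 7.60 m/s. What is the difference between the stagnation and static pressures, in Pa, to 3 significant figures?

ΔP ≈ 4.65 Pa

Bernoulli between the free stream and the stagnation point: ½ρv² = P_stag − P_static.
ΔP = ½·0.161·7.60² = 4.65 Pa.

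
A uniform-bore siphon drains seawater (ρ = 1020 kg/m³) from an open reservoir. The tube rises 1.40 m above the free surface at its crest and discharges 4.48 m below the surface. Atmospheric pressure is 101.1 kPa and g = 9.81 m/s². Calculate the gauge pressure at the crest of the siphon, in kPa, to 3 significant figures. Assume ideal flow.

Bernoulli surface→outlet gives ½v² = g·h_out, so v = √(2·9.81·4.48) = 9.38 m/s.
With constant cross-section the crest speed equals v; applying Bernoulli from the surface up to the crest, P_top = P_atm − ½ρv² − ρg·h_top.
P_top = 101100 − ½·1020·9.38² − 1020·9.81·1.40 = 42300 Pa. So P_gauge = P_top − P_atm = -58800 Pa.

P_gauge = -58.8 kPa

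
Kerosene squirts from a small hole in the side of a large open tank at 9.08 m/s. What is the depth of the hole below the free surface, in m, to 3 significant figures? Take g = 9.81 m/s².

Inverting v = √(2gh) gives h = v² / 2g.
h = 9.08²/(2·9.81) = 82.4/19.62 = 4.20 m.

4.20 m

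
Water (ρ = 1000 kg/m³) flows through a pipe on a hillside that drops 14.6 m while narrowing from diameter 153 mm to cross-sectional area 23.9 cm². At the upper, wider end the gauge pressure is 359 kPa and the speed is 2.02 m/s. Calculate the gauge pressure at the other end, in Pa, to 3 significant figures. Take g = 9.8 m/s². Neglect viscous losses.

P₂ ≈ 383000 Pa

The volume flow rate is constant, so v₂ = (A₁/A₂)v₁ = (184/23.9)·2.02 = 15.5 m/s.
Applying Bernoulli between the two ends and solving for P₂: P₂ = P₁ + ½ρ(v₁² − v₂²) − ρgΔh.
P₂ = 359000 + ½·1000·(2.02² − 15.5²) − 1000·9.8·(−14.6) = 359000 + (-119000) − (-143000) = 383000 Pa.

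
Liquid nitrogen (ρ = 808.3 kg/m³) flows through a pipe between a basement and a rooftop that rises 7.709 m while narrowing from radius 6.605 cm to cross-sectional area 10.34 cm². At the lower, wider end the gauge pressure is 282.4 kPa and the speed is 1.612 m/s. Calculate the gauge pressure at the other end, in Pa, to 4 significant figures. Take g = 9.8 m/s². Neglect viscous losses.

By continuity, v₂ = v₁·A₁/A₂ = 1.612·(137.1/10.34) = 21.37 m/s.
Bernoulli: P₁ + ½ρv₁² + ρg h₁ = P₂ + ½ρv₂² + ρg h₂, so P₂ = P₁ + ½ρ(v₁² − v₂²) − ρg(h₂ − h₁).
P₂ = 282400 + ½·808.3·(1.612² − 21.37²) − 808.3·9.8·(+7.709) = 282400 + (-183500) − (61070) = 37870 Pa.

P₂ ≈ 37870 Pa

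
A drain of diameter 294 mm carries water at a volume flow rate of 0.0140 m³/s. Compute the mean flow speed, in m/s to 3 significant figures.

Q = 0.0140 m³/s = 0.0140 m³/s.
v = Q/A = 0.0140 / 0.0679 = 0.206 m/s.

v ≈ 0.206 m/s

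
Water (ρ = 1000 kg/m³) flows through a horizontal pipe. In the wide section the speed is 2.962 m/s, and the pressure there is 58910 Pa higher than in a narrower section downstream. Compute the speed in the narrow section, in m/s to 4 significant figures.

11.25 m/s

Horizontal Bernoulli: P₁ + ½ρv₁² = P₂ + ½ρv₂², so v₂² = v₁² + 2(P₁ − P₂)/ρ.
v₂ = √(2.962² + 2·58910/1000) = √(8.773 + 117.8) = 11.25 m/s.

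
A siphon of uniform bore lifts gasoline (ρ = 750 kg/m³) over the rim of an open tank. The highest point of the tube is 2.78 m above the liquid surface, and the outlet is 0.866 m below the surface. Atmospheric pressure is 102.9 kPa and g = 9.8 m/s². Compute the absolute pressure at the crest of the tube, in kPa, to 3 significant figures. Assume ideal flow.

From the surface to the outlet (both open to atmosphere, surface at rest): v = √(2g·h_out) = √(2·9.8·0.866) = 4.12 m/s.
Continuity keeps v the same throughout the tube; from surface to crest, P_atm + 0 = P_top + ½ρv² + ρg·h_top.
P_top = 102900 − ½·750·4.12² − 750·9.8·2.78 = 76100 Pa.

76.1 kPa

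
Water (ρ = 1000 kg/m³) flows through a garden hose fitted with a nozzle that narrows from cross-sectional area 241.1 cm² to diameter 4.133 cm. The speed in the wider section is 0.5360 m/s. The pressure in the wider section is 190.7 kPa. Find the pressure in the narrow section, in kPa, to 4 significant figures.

P₂ ≈ 144.5 kPa

The volume flow rate is constant, so v₂ = (A₁/A₂)v₁ = (241.1/13.42)·0.5360 = 9.633 m/s.
Along the horizontal streamline, P + ½ρv² is constant.
P₂ = P₁ − ½ρ(v₂² − v₁²) = 190700 − ½·1000·(9.633² − 0.5360²) = 190700 − 46250 = 144500 Pa.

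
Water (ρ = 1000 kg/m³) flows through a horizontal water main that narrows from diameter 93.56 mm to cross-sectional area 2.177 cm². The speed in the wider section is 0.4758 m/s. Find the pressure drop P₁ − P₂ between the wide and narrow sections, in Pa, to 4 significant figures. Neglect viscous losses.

112800 Pa

The volume flow rate is constant, so v₂ = (A₁/A₂)v₁ = (68.75/2.177)·0.4758 = 15.03 m/s.
With no height change, Bernoulli's equation is P₁ + ½ρv₁² = P₂ + ½ρv₂².
P₁ − P₂ = ½·1000·(15.03² − 0.4758²) = ½·1000·225.5 = 112800 Pa.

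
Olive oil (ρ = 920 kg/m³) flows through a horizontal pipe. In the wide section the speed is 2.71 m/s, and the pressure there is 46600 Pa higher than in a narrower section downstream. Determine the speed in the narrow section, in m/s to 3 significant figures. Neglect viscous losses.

v₂ ≈ 10.4 m/s

With h₁ = h₂, rearranging Bernoulli gives v₂ = √(v₁² + 2ΔP/ρ).
v₂ = √(2.71² + 2·46600/920) = √(7.34 + 101) = 10.4 m/s.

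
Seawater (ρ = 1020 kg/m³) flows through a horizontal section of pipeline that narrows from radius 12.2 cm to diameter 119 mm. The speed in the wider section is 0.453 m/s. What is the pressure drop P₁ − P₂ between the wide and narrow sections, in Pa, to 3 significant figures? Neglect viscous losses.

ΔP = 1750 Pa

Continuity gives A₁v₁ = A₂v₂, so v₂ = (468 cm²)/(111 cm²) × 0.453 m/s = 1.90 m/s.
Bernoulli (h₁ = h₂): P₁ − P₂ = ½ρ(v₂² − v₁²).
P₁ − P₂ = ½·1020·(1.90² − 0.453²) = ½·1020·3.42 = 1750 Pa.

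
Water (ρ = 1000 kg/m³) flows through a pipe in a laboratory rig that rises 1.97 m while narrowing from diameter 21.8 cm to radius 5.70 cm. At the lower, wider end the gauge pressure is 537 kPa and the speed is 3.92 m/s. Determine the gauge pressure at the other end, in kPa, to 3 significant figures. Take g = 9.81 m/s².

Mass conservation (A₁v₁ = A₂v₂) gives v₂ = 3.92 × 373/102 = 14.3 m/s.
Applying Bernoulli between the two ends and solving for P₂: P₂ = P₁ + ½ρ(v₁² − v₂²) − ρgΔh.
P₂ = 537000 + ½·1000·(3.92² − 14.3²) − 1000·9.81·(+1.97) = 537000 + (-95100) − (19300) = 423000 Pa.

P₂ = 423 kPa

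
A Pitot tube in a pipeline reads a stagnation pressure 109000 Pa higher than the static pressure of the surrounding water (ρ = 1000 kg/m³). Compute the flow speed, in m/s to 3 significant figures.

Bernoulli between the free stream and the stagnation point: ½ρv² = P_stag − P_static.
v = √(2ΔP/ρ) = √(2·109000/1000) = 14.8 m/s.

v ≈ 14.8 m/s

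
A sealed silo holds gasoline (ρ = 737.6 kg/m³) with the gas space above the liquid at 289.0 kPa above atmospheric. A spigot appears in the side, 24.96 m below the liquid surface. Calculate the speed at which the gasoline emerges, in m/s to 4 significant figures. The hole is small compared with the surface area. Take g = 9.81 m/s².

Take point 1 at the surface (v₁ ≈ 0) and point 2 at the hole (at atmospheric pressure). Bernoulli: P₁ + ρg h = P_atm + ½ρv₂².
With P₁ − P_atm = 289000 Pa, v₂ = √(2gh + 2ΔP/ρ) = √(2·9.81·24.96 + 2·289000/737.6) = 35.68 m/s.

35.68 m/s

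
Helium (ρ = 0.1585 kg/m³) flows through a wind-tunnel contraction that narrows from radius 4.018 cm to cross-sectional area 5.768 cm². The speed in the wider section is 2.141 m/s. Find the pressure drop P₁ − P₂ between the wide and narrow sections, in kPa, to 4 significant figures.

The volume flow rate is constant, so v₂ = (A₁/A₂)v₁ = (50.72/5.768)·2.141 = 18.83 m/s.
With no height change, Bernoulli's equation is P₁ + ½ρv₁² = P₂ + ½ρv₂².
P₁ − P₂ = ½·0.1585·(18.83² − 2.141²) = ½·0.1585·349.8 = 27.72 Pa.

0.02772 kPa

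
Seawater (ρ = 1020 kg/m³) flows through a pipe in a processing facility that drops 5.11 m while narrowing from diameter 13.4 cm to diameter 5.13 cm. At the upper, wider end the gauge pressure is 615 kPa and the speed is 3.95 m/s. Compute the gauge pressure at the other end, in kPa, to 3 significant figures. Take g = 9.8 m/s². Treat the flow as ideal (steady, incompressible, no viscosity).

P₂ = 304 kPa

The volume flow rate is constant, so v₂ = (A₁/A₂)v₁ = (141/20.7)·3.95 = 27.0 m/s.
Bernoulli: P₁ + ½ρv₁² + ρg h₁ = P₂ + ½ρv₂² + ρg h₂, so P₂ = P₁ + ½ρ(v₁² − v₂²) − ρg(h₂ − h₁).
P₂ = 615000 + ½·1020·(3.95² − 27.0²) − 1020·9.8·(−5.11) = 615000 + (-362000) − (-51100) = 304000 Pa.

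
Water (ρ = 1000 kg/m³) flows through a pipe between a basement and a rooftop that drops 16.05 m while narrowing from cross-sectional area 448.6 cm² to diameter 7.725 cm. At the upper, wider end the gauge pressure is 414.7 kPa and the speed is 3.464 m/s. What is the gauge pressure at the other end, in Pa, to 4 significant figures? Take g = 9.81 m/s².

P₂ ≈ 28520 Pa

The volume flow rate is constant, so v₂ = (A₁/A₂)v₁ = (448.6/46.87)·3.464 = 33.16 m/s.
Energy conservation along the streamline gives P₂ = P₁ − ½ρ(v₂² − v₁²) − ρg(h₂ − h₁).
P₂ = 414700 + ½·1000·(3.464² − 33.16²) − 1000·9.81·(−16.05) = 414700 + (-543600) − (-157500) = 28520 Pa.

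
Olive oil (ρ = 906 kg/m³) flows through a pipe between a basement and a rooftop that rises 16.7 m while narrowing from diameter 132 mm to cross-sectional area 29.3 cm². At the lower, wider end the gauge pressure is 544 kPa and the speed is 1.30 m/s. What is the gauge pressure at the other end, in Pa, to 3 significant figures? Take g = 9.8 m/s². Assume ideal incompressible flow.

P₂ ≈ 380000 Pa

By continuity, v₂ = v₁·A₁/A₂ = 1.30·(137/29.3) = 6.07 m/s.
Applying Bernoulli between the two ends and solving for P₂: P₂ = P₁ + ½ρ(v₁² − v₂²) − ρgΔh.
P₂ = 544000 + ½·906·(1.30² − 6.07²) − 906·9.8·(+16.7) = 544000 + (-15900) − (148000) = 380000 Pa.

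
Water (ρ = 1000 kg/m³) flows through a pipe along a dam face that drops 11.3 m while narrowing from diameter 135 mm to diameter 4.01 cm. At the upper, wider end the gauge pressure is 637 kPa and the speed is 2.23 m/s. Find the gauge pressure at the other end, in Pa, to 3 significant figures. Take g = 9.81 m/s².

Continuity gives A₁v₁ = A₂v₂, so v₂ = (143 cm²)/(12.6 cm²) × 2.23 m/s = 25.3 m/s.
Applying Bernoulli between the two ends and solving for P₂: P₂ = P₁ + ½ρ(v₁² − v₂²) − ρgΔh.
P₂ = 637000 + ½·1000·(2.23² − 25.3²) − 1000·9.81·(−11.3) = 637000 + (-317000) − (-111000) = 431000 Pa.

431000 Pa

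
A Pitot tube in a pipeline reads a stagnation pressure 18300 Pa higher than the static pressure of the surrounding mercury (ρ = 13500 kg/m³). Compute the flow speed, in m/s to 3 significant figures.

At the stagnation point the flow is brought to rest, so Bernoulli gives P_stag − P_static = ½ρv².
v = √(2ΔP/ρ) = √(2·18300/13500) = 1.65 m/s.

1.65 m/s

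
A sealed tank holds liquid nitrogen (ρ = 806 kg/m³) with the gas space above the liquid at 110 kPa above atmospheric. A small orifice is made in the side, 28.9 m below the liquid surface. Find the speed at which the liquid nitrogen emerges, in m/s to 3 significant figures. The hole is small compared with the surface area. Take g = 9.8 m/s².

Take point 1 at the surface (v₁ ≈ 0) and point 2 at the hole (at atmospheric pressure). Bernoulli: P₁ + ρg h = P_atm + ½ρv₂².
With P₁ − P_atm = 110000 Pa, v₂ = √(2gh + 2ΔP/ρ) = √(2·9.8·28.9 + 2·110000/806) = 29.0 m/s.

v ≈ 29.0 m/s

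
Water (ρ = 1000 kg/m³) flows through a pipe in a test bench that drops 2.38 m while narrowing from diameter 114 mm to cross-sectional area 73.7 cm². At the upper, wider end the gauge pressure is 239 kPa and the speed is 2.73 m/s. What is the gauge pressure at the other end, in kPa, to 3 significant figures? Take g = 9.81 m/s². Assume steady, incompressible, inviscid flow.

P₂ ≈ 259 kPa

By continuity, v₂ = v₁·A₁/A₂ = 2.73·(102/73.7) = 3.78 m/s.
Energy conservation along the streamline gives P₂ = P₁ − ½ρ(v₂² − v₁²) − ρg(h₂ − h₁).
P₂ = 239000 + ½·1000·(2.73² − 3.78²) − 1000·9.81·(−2.38) = 239000 + (-3420) − (-23300) = 259000 Pa.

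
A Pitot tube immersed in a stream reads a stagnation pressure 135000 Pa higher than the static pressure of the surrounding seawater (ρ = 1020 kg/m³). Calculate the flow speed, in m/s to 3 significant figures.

The dynamic pressure equals the rise in static pressure at the stagnation point: ΔP = ½ρv².
v = √(2ΔP/ρ) = √(2·135000/1020) = 16.3 m/s.

v ≈ 16.3 m/s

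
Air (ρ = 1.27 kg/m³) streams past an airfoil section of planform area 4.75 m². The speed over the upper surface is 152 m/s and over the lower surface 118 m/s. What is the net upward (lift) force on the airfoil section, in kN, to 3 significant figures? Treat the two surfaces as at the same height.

F ≈ 27.7 kN

The faster flow above has the lower pressure; Bernoulli (same height) gives ΔP = ½ρ(v_up² − v_low²).
ΔP = ½·1.27·(152² − 118²) = 5830 Pa.
Lift = ΔP · A = 5830 × 4.75 = 27700 N.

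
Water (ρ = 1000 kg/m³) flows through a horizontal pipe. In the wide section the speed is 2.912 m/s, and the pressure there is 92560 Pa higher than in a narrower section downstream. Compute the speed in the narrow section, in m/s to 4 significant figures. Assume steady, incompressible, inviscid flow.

Horizontal Bernoulli: P₁ + ½ρv₁² = P₂ + ½ρv₂², so v₂² = v₁² + 2(P₁ − P₂)/ρ.
v₂ = √(2.912² + 2·92560/1000) = √(8.480 + 185.1) = 13.91 m/s.

v₂ ≈ 13.91 m/s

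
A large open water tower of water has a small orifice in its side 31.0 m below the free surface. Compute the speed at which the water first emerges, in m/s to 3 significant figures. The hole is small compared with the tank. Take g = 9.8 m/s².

24.6 m/s

Bernoulli from surface to hole (P equal, v_surface ≈ 0): v = √(2gh) = √(2×9.8×31.0) = 24.6 m/s.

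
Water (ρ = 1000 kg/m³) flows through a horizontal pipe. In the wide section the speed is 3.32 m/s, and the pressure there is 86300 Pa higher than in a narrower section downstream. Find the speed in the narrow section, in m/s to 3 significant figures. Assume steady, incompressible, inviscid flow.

With h₁ = h₂, rearranging Bernoulli gives v₂ = √(v₁² + 2ΔP/ρ).
v₂ = √(3.32² + 2·86300/1000) = √(11.0 + 173) = 13.6 m/s.

v₂ ≈ 13.6 m/s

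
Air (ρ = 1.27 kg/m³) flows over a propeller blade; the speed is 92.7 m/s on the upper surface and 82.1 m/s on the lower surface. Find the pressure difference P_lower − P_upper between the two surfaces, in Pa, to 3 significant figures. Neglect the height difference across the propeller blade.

ΔP ≈ 1180 Pa

Bernoulli (same height): P_lower − P_upper = ½ρ(v_upper² − v_lower²).
ΔP = ½·1.27·(92.7² − 82.1²) = 1180 Pa.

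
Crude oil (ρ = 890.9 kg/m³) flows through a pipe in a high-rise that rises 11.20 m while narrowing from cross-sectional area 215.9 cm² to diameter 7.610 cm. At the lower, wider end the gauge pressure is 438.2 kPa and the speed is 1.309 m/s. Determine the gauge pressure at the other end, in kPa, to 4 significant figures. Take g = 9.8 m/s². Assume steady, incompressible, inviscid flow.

The volume flow rate is constant, so v₂ = (A₁/A₂)v₁ = (215.9/45.48)·1.309 = 6.213 m/s.
Bernoulli: P₁ + ½ρv₁² + ρg h₁ = P₂ + ½ρv₂² + ρg h₂, so P₂ = P₁ + ½ρ(v₁² − v₂²) − ρg(h₂ − h₁).
P₂ = 438200 + ½·890.9·(1.309² − 6.213²) − 890.9·9.8·(+11.20) = 438200 + (-16430) − (97790) = 324000 Pa.

324.0 kPa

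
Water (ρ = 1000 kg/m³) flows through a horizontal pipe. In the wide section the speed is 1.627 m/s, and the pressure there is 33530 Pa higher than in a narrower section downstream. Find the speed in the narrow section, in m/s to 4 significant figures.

v₂ ≈ 8.349 m/s

With h₁ = h₂, rearranging Bernoulli gives v₂ = √(v₁² + 2ΔP/ρ).
v₂ = √(1.627² + 2·33530/1000) = √(2.647 + 67.06) = 8.349 m/s.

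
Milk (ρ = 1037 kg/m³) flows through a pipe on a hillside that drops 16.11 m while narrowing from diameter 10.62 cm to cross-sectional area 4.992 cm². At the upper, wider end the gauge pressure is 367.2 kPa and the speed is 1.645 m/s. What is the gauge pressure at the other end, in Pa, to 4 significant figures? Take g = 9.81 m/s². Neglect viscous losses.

P₂ ≈ 90710 Pa

Mass conservation (A₁v₁ = A₂v₂) gives v₂ = 1.645 × 88.58/4.992 = 29.19 m/s.
Bernoulli: P₁ + ½ρv₁² + ρg h₁ = P₂ + ½ρv₂² + ρg h₂, so P₂ = P₁ + ½ρ(v₁² − v₂²) − ρg(h₂ − h₁).
P₂ = 367200 + ½·1037·(1.645² − 29.19²) − 1037·9.81·(−16.11) = 367200 + (-440400) − (-163900) = 90710 Pa.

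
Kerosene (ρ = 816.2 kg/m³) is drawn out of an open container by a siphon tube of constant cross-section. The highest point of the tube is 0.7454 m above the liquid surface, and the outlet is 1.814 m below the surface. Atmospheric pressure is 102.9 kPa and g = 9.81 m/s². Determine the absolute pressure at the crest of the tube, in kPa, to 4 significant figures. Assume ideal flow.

P_top ≈ 82.41 kPa

Bernoulli surface→outlet gives ½v² = g·h_out, so v = √(2·9.81·1.814) = 5.966 m/s.
The bore is uniform, so the speed at the crest is the same v. Bernoulli surface→crest: P_atm = P_top + ½ρv² + ρg·h_top.
P_top = 102900 − ½·816.2·5.966² − 816.2·9.81·0.7454 = 82410 Pa.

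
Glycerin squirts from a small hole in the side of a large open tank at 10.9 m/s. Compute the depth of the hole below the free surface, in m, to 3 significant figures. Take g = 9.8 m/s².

Inverting v = √(2gh) gives h = v² / 2g.
h = 10.9²/(2·9.8) = 119/19.60 = 6.06 m.

h ≈ 6.06 m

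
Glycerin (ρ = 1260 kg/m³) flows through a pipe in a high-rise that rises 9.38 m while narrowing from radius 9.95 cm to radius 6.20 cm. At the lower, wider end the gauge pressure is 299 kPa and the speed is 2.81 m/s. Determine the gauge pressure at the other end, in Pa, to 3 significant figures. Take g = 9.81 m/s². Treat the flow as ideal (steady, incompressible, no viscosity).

Mass conservation (A₁v₁ = A₂v₂) gives v₂ = 2.81 × 311/121 = 7.24 m/s.
Bernoulli: P₁ + ½ρv₁² + ρg h₁ = P₂ + ½ρv₂² + ρg h₂, so P₂ = P₁ + ½ρ(v₁² − v₂²) − ρg(h₂ − h₁).
P₂ = 299000 + ½·1260·(2.81² − 7.24²) − 1260·9.81·(+9.38) = 299000 + (-28000) − (116000) = 155000 Pa.

P₂ = 155000 Pa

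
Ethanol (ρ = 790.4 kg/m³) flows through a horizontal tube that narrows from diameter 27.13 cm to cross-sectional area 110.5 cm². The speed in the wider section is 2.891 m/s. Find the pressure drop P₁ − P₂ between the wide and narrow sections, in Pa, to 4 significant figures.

The volume flow rate is constant, so v₂ = (A₁/A₂)v₁ = (578.1/110.5)·2.891 = 15.12 m/s.
The pipe is horizontal, so Bernoulli reduces to P₁ + ½ρv₁² = P₂ + ½ρv₂².
P₁ − P₂ = ½·790.4·(15.12² − 2.891²) = ½·790.4·220.4 = 87100 Pa.

ΔP = 87100 Pa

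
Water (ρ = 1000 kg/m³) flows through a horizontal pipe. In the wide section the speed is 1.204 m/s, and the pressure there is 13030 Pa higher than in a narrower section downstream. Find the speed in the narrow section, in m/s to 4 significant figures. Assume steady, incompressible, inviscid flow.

v₂ = 5.245 m/s

Along the level pipe P + ½ρv² is conserved, hence v₂² = v₁² + 2(P₁ − P₂)/ρ.
v₂ = √(1.204² + 2·13030/1000) = √(1.450 + 26.06) = 5.245 m/s.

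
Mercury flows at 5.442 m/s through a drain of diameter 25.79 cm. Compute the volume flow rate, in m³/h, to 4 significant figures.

Q = A·v = 0.05224 m² × 5.442 m/s = 0.2843 m³/s.
Converting: 0.2843 m³/s × 3600 = 1023 m³/h.

Q ≈ 1023 m³/h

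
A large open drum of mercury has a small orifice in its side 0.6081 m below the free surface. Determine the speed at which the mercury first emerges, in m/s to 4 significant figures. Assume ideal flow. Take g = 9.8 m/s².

v ≈ 3.452 m/s

Torricelli's result v = √(2gh) gives v = √(2·9.8·0.6081) = 3.452 m/s.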